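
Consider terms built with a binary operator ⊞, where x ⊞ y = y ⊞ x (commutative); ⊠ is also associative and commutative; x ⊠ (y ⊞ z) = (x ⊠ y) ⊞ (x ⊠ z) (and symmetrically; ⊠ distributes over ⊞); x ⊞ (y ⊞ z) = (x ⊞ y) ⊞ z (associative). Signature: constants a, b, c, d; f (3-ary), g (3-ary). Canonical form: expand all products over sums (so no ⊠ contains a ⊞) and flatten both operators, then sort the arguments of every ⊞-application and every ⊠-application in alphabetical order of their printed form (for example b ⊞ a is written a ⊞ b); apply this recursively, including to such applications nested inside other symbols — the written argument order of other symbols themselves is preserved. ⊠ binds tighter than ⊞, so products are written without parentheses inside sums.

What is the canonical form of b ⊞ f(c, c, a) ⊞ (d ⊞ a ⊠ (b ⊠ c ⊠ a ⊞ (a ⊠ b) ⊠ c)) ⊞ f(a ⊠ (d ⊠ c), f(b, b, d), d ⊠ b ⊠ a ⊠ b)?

Distribute:  b ⊞ f(c, c, a) ⊞ d ⊞ a ⊠ a ⊠ b ⊠ c ⊞ a ⊠ a ⊠ b ⊠ c ⊞ f(a ⊠ c ⊠ d, f(b, b, d), a ⊠ b ⊠ b ⊠ d)
Order the arguments:  a ⊠ a ⊠ b ⊠ c ⊞ a ⊠ a ⊠ b ⊠ c ⊞ b ⊞ d ⊞ f(a ⊠ c ⊠ d, f(b, b, d), a ⊠ b ⊠ b ⊠ d) ⊞ f(c, c, a)

Answer: a ⊠ a ⊠ b ⊠ c ⊞ a ⊠ a ⊠ b ⊠ c ⊞ b ⊞ d ⊞ f(a ⊠ c ⊠ d, f(b, b, d), a ⊠ b ⊠ b ⊠ d) ⊞ f(c, c, a)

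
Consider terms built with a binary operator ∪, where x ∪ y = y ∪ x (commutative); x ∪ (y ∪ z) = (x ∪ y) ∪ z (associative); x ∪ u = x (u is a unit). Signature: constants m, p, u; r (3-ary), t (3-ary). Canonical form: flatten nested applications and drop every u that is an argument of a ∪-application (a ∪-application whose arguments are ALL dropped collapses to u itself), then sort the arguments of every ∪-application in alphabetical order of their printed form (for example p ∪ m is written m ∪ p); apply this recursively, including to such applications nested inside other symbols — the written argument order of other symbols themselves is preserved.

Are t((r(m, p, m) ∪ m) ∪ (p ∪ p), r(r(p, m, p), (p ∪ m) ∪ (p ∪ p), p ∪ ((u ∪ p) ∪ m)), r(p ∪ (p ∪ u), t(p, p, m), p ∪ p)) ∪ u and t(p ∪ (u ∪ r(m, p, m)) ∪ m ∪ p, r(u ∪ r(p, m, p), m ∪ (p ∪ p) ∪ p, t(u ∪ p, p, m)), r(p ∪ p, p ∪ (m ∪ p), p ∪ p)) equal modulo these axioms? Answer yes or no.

Answer: no — t(m ∪ p ∪ p ∪ r(m, p, m), r(r(p, m, p), m ∪ p ∪ p ∪ p, m ∪ p ∪ p), r(p ∪ p, t(p, p, m), p ∪ p)) vs t(m ∪ p ∪ p ∪ r(m, p, m), r(r(p, m, p), m ∪ p ∪ p ∪ p, t(p, p, m)), r(p ∪ p, m ∪ p ∪ p, p ∪ p))

Derivation:
Left:  t((r(m, p, m) ∪ m) ∪ (p ∪ p), r(r(p, m, p), (p ∪ m) ∪ (p ∪ p), p ∪ ((u ∪ p) ∪ m)), r(p ∪ (p ∪ u), t(p, p, m), p ∪ p)) ∪ u
  Canonicalize subterm:  t((r(m, p, m) ∪ m) ∪ (p ∪ p), r(r(p, m, p), (p ∪ m) ∪ (p ∪ p), p ∪ ((u ∪ p) ∪ m)), r(p ∪ (p ∪ u), t(p, p, m), p ∪ p))  →  t(m ∪ p ∪ p ∪ r(m, p, m), r(r(p, m, p), m ∪ p ∪ p ∪ p, m ∪ p ∪ p), r(p ∪ p, t(p, p, m), p ∪ p))
  Units out:  drop u
  Sort arguments:  t(m ∪ p ∪ p ∪ r(m, p, m), r(r(p, m, p), m ∪ p ∪ p ∪ p, m ∪ p ∪ p), r(p ∪ p, t(p, p, m), p ∪ p))
Right:  t(p ∪ (u ∪ r(m, p, m)) ∪ m ∪ p, r(u ∪ r(p, m, p), m ∪ (p ∪ p) ∪ p, t(u ∪ p, p, m)), r(p ∪ p, p ∪ (m ∪ p), p ∪ p))
  Work inside:  p ∪ (u ∪ r(m, p, m)) ∪ m ∪ p
  Un-nest:  p ∪ u ∪ r(m, p, m) ∪ m ∪ p
  Drop the unit:  drop u
  Sort:  m ∪ p ∪ p ∪ r(m, p, m)
  Reassemble:  t(m ∪ p ∪ p ∪ r(m, p, m), r(r(p, m, p), m ∪ p ∪ p ∪ p, t(p, p, m)), r(p ∪ p, m ∪ p ∪ p, p ∪ p))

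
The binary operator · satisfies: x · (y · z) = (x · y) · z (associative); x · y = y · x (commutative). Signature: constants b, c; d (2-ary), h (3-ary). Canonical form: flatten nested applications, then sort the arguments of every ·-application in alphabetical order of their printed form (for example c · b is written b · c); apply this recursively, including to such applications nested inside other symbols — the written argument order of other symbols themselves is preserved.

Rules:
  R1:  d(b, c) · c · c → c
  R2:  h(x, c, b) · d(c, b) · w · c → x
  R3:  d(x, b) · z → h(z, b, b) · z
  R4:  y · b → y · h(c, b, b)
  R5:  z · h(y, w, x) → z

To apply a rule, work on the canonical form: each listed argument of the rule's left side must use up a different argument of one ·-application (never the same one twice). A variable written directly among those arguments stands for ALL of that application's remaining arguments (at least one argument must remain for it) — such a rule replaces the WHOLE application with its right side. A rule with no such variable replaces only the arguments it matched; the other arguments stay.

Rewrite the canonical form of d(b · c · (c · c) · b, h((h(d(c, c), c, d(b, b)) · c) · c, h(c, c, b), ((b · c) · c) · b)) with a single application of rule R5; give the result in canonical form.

Answer: d(b · b · c · c · c, h(c · c, h(c, c, b), b · b · c · c))

Derivation:
Canonical form:  d(b · b · c · c · c, h(c · c · h(d(c, c), c, d(b, b)), h(c, c, b), b · b · c · c))
Apply R5:  consuming h(d(c, c), c, d(b, b));  w := c, x := d(b, b), y := d(c, c), z := c · c
The extension variable absorbs all remaining arguments, so the whole application is rewritten.
Result:  d(b · b · c · c · c, h(c · c, h(c, c, b), b · b · c · c))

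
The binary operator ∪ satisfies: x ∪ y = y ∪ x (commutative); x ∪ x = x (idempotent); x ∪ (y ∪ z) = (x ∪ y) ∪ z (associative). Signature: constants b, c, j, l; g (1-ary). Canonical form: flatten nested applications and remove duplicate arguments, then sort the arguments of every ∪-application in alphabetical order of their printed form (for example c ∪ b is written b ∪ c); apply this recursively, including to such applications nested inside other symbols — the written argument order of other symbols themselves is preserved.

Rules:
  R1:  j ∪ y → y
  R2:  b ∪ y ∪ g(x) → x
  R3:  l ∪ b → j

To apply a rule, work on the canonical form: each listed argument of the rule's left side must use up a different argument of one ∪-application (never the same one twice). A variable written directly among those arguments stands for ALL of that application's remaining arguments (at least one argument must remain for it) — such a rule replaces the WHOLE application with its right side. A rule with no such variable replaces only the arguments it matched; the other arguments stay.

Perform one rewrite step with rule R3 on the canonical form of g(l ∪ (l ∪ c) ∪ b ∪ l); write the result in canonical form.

Answer: g(c ∪ j)

Derivation:
Canonical form:  g(b ∪ c ∪ l)
Match R3:  consume b, l
Giving:  g(c ∪ j)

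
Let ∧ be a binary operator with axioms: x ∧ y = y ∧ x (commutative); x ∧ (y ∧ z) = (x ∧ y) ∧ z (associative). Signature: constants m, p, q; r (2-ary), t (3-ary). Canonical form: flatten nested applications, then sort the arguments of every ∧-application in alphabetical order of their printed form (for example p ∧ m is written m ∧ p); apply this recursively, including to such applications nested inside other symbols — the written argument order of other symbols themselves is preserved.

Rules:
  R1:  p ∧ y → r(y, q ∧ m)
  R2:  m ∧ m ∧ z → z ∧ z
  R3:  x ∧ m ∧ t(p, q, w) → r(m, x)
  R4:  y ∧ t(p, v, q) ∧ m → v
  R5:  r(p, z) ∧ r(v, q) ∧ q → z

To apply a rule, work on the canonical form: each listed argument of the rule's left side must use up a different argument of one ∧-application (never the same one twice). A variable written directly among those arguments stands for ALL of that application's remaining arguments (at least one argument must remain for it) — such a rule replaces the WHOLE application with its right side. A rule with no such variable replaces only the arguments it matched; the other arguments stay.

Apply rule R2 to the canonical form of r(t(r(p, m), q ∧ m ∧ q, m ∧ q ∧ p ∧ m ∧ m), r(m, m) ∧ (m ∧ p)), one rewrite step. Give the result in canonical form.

Answer: r(t(r(p, m), m ∧ q ∧ q, m ∧ m ∧ p ∧ p ∧ q ∧ q), m ∧ p ∧ r(m, m))

Derivation:
Canonical form:  r(t(r(p, m), m ∧ q ∧ q, m ∧ m ∧ m ∧ p ∧ q), m ∧ p ∧ r(m, m))
R2 matches:  uses m, m;  z := m ∧ p ∧ q
The extension variable absorbs all remaining arguments, so the whole application is rewritten.
Giving:  r(t(r(p, m), m ∧ q ∧ q, m ∧ m ∧ p ∧ p ∧ q ∧ q), m ∧ p ∧ r(m, m))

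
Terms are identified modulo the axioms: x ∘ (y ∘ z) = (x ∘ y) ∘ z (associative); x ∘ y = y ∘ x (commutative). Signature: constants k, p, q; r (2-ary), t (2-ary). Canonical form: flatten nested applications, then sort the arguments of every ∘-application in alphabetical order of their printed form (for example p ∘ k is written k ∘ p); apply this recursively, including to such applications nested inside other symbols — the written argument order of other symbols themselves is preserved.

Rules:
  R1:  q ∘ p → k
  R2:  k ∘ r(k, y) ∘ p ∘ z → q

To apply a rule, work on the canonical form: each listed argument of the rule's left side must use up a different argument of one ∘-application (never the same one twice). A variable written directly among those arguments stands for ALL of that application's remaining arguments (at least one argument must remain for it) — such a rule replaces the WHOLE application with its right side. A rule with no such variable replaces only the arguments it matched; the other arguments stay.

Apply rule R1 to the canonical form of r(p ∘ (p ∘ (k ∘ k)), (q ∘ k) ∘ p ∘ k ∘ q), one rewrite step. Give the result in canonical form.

Canonical form:  r(k ∘ k ∘ p ∘ p, k ∘ k ∘ p ∘ q ∘ q)
R1 matches:  uses p, q
Result:  r(k ∘ k ∘ p ∘ p, k ∘ k ∘ k ∘ q)

Answer: r(k ∘ k ∘ p ∘ p, k ∘ k ∘ k ∘ q)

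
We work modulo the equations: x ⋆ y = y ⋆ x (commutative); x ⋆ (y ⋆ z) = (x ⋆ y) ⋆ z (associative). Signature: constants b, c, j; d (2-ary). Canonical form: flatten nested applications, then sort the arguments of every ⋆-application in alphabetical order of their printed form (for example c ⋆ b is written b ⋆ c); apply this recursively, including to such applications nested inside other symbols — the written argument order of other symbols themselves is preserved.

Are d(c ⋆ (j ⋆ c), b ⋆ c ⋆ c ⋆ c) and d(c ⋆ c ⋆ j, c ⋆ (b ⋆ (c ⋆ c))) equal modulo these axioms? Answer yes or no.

Answer: yes — both canonical forms are d(c ⋆ c ⋆ j, b ⋆ c ⋆ c ⋆ c)

Derivation:
Left:  d(c ⋆ (j ⋆ c), b ⋆ c ⋆ c ⋆ c)
  Focus inside:  c ⋆ (j ⋆ c)
  Un-nest:  c ⋆ j ⋆ c
  Order the arguments:  c ⋆ c ⋆ j
  Put back:  d(c ⋆ c ⋆ j, b ⋆ c ⋆ c ⋆ c)
Right:  d(c ⋆ c ⋆ j, c ⋆ (b ⋆ (c ⋆ c)))
  Work inside:  c ⋆ (b ⋆ (c ⋆ c))
  Merge nested applications:  c ⋆ b ⋆ c ⋆ c
  Order the arguments:  b ⋆ c ⋆ c ⋆ c
  Put back:  d(c ⋆ c ⋆ j, b ⋆ c ⋆ c ⋆ c)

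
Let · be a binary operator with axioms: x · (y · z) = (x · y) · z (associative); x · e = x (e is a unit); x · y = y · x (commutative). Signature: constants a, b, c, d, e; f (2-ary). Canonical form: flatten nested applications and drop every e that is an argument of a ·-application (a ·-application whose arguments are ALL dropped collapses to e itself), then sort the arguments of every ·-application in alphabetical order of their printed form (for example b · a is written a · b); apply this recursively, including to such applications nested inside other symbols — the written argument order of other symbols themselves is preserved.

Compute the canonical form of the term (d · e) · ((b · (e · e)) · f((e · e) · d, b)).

Answer: b · d · f(d, b)

Derivation:
Un-nest:  d · e · b · e · e · f((e · e) · d, b)
Inside:  f((e · e) · d, b)  →  f(d, b)
Units out:  drop e (×3)
Order the arguments:  b · d · f(d, b)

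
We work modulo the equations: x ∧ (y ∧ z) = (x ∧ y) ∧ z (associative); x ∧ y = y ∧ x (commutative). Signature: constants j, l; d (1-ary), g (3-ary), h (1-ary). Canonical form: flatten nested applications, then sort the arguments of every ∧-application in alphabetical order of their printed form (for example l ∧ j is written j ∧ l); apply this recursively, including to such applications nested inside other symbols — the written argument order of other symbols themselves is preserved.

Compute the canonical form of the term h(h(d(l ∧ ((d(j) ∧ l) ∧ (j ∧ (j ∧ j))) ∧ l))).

Answer: h(h(d(d(j) ∧ j ∧ j ∧ j ∧ l ∧ l ∧ l)))

Derivation:
Work inside:  l ∧ ((d(j) ∧ l) ∧ (j ∧ (j ∧ j))) ∧ l
Merge nested applications:  l ∧ d(j) ∧ l ∧ j ∧ j ∧ j ∧ l
Order the arguments:  d(j) ∧ j ∧ j ∧ j ∧ l ∧ l ∧ l
Put back:  h(h(d(d(j) ∧ j ∧ j ∧ j ∧ l ∧ l ∧ l)))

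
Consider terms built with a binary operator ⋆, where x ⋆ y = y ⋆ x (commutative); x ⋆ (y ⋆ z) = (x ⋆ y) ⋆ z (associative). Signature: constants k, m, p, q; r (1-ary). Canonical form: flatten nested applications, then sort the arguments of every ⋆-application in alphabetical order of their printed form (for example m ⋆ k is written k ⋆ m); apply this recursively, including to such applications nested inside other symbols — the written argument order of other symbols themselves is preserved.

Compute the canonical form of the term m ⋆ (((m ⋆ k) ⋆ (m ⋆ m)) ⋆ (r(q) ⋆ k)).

Answer: k ⋆ k ⋆ m ⋆ m ⋆ m ⋆ m ⋆ r(q)

Derivation:
Un-nest:  m ⋆ m ⋆ k ⋆ m ⋆ m ⋆ r(q) ⋆ k
Sort arguments:  k ⋆ k ⋆ m ⋆ m ⋆ m ⋆ m ⋆ r(q)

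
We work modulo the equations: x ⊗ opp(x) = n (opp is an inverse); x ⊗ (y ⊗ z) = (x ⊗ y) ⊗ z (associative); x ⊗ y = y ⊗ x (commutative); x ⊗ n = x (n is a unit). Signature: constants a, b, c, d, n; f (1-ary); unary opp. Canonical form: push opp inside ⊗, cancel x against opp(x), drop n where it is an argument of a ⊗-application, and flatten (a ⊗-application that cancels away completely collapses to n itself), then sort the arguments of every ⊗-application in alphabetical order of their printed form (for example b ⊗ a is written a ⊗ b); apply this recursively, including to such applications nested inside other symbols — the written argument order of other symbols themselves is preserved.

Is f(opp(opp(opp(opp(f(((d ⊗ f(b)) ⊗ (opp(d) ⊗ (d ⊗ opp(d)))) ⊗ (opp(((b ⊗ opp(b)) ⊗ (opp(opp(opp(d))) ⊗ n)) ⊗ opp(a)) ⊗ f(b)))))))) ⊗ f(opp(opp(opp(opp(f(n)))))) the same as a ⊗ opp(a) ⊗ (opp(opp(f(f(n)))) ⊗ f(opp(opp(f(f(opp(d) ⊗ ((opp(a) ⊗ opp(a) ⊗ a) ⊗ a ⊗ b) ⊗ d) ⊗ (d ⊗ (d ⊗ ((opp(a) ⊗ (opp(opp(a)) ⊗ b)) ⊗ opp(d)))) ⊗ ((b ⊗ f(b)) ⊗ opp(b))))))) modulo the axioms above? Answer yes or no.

Answer: no — f(f(a ⊗ d ⊗ f(b) ⊗ f(b))) ⊗ f(f(n)) vs f(f(b ⊗ d ⊗ f(b) ⊗ f(b))) ⊗ f(f(n))

Derivation:
Left:  f(opp(opp(opp(opp(f(((d ⊗ f(b)) ⊗ (opp(d) ⊗ (d ⊗ opp(d)))) ⊗ (opp(((b ⊗ opp(b)) ⊗ (opp(opp(opp(d))) ⊗ n)) ⊗ opp(a)) ⊗ f(b)))))))) ⊗ f(opp(opp(opp(opp(f(n))))))
  Push opp inside:  distribute opp over ⊗ and collapse double opp
  Combine occurrences:  f(f(a ⊗ d ⊗ f(b) ⊗ f(b))) ⊗ f(f(n))
Right:  a ⊗ opp(a) ⊗ (opp(opp(f(f(n)))) ⊗ f(opp(opp(f(f(opp(d) ⊗ ((opp(a) ⊗ opp(a) ⊗ a) ⊗ a ⊗ b) ⊗ d) ⊗ (d ⊗ (d ⊗ ((opp(a) ⊗ (opp(opp(a)) ⊗ b)) ⊗ opp(d)))) ⊗ ((b ⊗ f(b)) ⊗ opp(b)))))))
  Push opp inside:  distribute opp over ⊗ and collapse double opp
  Cancel inverse pairs:  a cancels
  Collect:  f(f(n)) ⊗ f(f(b ⊗ d ⊗ f(b) ⊗ f(b)))
  Sort arguments:  f(f(b ⊗ d ⊗ f(b) ⊗ f(b))) ⊗ f(f(n))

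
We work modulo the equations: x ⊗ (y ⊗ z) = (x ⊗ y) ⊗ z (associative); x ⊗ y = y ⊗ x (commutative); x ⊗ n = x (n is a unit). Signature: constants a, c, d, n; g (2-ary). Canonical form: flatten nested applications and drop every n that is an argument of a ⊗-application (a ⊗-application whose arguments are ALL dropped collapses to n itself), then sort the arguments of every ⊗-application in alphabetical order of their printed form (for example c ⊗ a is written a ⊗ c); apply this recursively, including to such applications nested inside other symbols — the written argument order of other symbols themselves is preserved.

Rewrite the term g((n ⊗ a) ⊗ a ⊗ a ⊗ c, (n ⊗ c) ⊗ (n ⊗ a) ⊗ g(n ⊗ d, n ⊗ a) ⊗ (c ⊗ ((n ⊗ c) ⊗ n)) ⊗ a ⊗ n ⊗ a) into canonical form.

Answer: g(a ⊗ a ⊗ a ⊗ c, a ⊗ a ⊗ a ⊗ c ⊗ c ⊗ c ⊗ g(d, a))

Derivation:
Descend into:  (n ⊗ c) ⊗ (n ⊗ a) ⊗ g(n ⊗ d, n ⊗ a) ⊗ (c ⊗ ((n ⊗ c) ⊗ n)) ⊗ a ⊗ n ⊗ a
Un-nest:  n ⊗ c ⊗ n ⊗ a ⊗ g(n ⊗ d, n ⊗ a) ⊗ c ⊗ n ⊗ c ⊗ n ⊗ a ⊗ n ⊗ a
Canonicalize subterm:  g(n ⊗ d, n ⊗ a)  →  g(d, a)
Units out:  drop n (×5)
Sort:  a ⊗ a ⊗ a ⊗ c ⊗ c ⊗ c ⊗ g(d, a)
Rebuild:  g(a ⊗ a ⊗ a ⊗ c, a ⊗ a ⊗ a ⊗ c ⊗ c ⊗ c ⊗ g(d, a))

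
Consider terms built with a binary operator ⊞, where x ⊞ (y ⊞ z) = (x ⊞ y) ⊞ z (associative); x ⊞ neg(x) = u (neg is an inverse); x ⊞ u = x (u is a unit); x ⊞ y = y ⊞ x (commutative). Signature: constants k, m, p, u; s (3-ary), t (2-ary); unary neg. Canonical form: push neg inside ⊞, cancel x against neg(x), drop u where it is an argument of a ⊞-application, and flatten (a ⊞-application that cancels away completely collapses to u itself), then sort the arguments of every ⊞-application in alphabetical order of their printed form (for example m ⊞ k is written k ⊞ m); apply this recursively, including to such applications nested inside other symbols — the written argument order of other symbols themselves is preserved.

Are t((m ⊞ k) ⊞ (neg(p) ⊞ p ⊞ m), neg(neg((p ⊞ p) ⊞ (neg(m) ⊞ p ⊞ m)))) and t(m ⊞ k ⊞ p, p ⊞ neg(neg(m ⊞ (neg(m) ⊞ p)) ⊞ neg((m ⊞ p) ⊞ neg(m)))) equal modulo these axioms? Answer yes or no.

Answer: no — t(k ⊞ m ⊞ m, p ⊞ p ⊞ p) vs t(k ⊞ m ⊞ p, p ⊞ p ⊞ p)

Derivation:
Left:  t((m ⊞ k) ⊞ (neg(p) ⊞ p ⊞ m), neg(neg((p ⊞ p) ⊞ (neg(m) ⊞ p ⊞ m))))
  Descend into:  (p ⊞ p) ⊞ (neg(m) ⊞ p ⊞ m)
  Inverses cancel:  m cancels
  Collect terms:  p ⊞ p ⊞ p
  Rebuild:  t(k ⊞ m ⊞ m, p ⊞ p ⊞ p)
Right:  t(m ⊞ k ⊞ p, p ⊞ neg(neg(m ⊞ (neg(m) ⊞ p)) ⊞ neg((m ⊞ p) ⊞ neg(m))))
  Work inside:  p ⊞ neg(neg(m ⊞ (neg(m) ⊞ p)) ⊞ neg((m ⊞ p) ⊞ neg(m)))
  Push neg inside:  distribute neg over ⊞ and collapse double neg
  Cancel inverse pairs:  m cancels
  Combine occurrences:  p ⊞ p ⊞ p
  Reassemble:  t(k ⊞ m ⊞ p, p ⊞ p ⊞ p)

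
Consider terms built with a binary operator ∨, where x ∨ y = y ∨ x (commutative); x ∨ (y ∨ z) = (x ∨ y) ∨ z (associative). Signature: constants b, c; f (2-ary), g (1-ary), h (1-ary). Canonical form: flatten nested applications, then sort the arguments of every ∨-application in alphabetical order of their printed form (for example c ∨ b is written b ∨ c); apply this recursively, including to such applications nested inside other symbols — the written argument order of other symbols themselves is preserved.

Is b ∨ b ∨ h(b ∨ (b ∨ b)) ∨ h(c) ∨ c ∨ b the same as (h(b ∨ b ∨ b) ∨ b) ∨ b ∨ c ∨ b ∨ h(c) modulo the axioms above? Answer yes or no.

Left:  b ∨ b ∨ h(b ∨ (b ∨ b)) ∨ h(c) ∨ c ∨ b
  Inside:  h(b ∨ (b ∨ b))  →  h(b ∨ b ∨ b)
  Order the arguments:  b ∨ b ∨ b ∨ c ∨ h(b ∨ b ∨ b) ∨ h(c)
Right:  (h(b ∨ b ∨ b) ∨ b) ∨ b ∨ c ∨ b ∨ h(c)
  Un-nest:  h(b ∨ b ∨ b) ∨ b ∨ b ∨ c ∨ b ∨ h(c)
  Sort arguments:  b ∨ b ∨ b ∨ c ∨ h(b ∨ b ∨ b) ∨ h(c)

Answer: yes — both canonical forms are b ∨ b ∨ b ∨ c ∨ h(b ∨ b ∨ b) ∨ h(c)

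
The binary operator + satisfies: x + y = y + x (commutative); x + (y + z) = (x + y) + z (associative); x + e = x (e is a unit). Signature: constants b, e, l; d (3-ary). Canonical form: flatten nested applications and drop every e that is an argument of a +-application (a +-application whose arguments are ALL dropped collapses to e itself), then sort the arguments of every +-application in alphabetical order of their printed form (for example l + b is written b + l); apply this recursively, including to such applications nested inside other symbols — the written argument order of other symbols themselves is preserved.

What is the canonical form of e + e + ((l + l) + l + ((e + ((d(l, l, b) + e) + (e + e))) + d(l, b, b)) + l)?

Answer: d(l, b, b) + d(l, l, b) + l + l + l + l

Derivation:
Merge nested applications:  e + e + l + l + l + e + d(l, l, b) + e + e + e + d(l, b, b) + l
Drop the unit:  drop e (×6)
Order the arguments:  d(l, b, b) + d(l, l, b) + l + l + l + l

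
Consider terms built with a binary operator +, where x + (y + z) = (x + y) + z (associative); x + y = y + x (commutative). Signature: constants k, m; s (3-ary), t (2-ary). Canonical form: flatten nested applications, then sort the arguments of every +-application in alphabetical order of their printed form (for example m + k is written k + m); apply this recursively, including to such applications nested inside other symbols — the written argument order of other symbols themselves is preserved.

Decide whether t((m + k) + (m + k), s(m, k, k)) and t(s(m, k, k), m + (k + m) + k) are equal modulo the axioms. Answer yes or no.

Answer: no — t(k + k + m + m, s(m, k, k)) vs t(s(m, k, k), k + k + m + m)

Derivation:
Left:  t((m + k) + (m + k), s(m, k, k))
  Descend into:  (m + k) + (m + k)
  Merge nested applications:  m + k + m + k
  Sort arguments:  k + k + m + m
  Put back:  t(k + k + m + m, s(m, k, k))
Right:  t(s(m, k, k), m + (k + m) + k)
  Focus inside:  m + (k + m) + k
  Merge nested applications:  m + k + m + k
  Sort:  k + k + m + m
  Rebuild:  t(s(m, k, k), k + k + m + m)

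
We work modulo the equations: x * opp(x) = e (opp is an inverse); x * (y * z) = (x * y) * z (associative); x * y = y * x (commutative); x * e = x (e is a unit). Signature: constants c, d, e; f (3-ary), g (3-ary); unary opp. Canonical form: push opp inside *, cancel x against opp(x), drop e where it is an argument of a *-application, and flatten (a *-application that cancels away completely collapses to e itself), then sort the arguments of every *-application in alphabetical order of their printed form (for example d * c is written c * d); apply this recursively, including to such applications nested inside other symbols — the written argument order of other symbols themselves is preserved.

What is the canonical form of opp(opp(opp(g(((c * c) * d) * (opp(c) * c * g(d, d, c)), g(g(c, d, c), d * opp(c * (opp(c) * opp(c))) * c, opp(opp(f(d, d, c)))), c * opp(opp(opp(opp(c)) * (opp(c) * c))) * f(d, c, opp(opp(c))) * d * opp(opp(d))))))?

Push opp inside:  distribute opp over * and collapse double opp
Combine occurrences:  opp(g(c * c * d * g(d, d, c), g(g(c, d, c), c * c * d, f(d, d, c)), c * c * d * d * f(d, c, c)))

Answer: opp(g(c * c * d * g(d, d, c), g(g(c, d, c), c * c * d, f(d, d, c)), c * c * d * d * f(d, c, c)))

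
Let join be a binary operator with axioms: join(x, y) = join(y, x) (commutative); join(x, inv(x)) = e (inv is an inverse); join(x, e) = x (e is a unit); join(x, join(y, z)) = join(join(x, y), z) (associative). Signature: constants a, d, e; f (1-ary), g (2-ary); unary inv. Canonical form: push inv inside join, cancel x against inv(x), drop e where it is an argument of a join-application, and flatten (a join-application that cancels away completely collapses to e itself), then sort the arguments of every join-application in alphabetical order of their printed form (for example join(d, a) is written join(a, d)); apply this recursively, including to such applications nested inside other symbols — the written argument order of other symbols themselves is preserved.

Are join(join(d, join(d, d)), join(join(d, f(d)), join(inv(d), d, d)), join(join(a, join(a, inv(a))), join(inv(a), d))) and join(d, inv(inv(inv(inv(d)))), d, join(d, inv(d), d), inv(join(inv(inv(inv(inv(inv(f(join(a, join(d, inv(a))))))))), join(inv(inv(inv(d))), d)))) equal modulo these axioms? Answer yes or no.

Answer: no — join(d, d, d, d, d, d, f(d)) vs join(d, d, d, d, f(d))

Derivation:
Left:  join(join(d, join(d, d)), join(join(d, f(d)), join(inv(d), d, d)), join(join(a, join(a, inv(a))), join(inv(a), d)))
  Inverses cancel:  a cancels
  Collect:  join(d, d, d, d, d, d, f(d))
Right:  join(d, inv(inv(inv(inv(d)))), d, join(d, inv(d), d), inv(join(inv(inv(inv(inv(inv(f(join(a, join(d, inv(a))))))))), join(inv(inv(inv(d))), d))))
  Push inv inside:  distribute inv over join and collapse double inv
  Collect terms:  join(d, d, d, d, f(d))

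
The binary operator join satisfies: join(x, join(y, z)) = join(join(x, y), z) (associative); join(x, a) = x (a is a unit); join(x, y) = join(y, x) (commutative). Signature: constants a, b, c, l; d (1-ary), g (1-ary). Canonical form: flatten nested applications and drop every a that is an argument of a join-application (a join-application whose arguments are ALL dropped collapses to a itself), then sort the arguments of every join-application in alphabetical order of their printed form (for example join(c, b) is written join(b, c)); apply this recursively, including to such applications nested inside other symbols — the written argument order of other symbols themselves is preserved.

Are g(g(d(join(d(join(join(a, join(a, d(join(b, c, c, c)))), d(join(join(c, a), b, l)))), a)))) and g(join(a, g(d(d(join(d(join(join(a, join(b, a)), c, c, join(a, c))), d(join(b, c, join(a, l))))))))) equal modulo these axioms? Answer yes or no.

Answer: yes — both canonical forms are g(g(d(d(join(d(join(b, c, c, c)), d(join(b, c, l)))))))

Derivation:
Left:  g(g(d(join(d(join(join(a, join(a, d(join(b, c, c, c)))), d(join(join(c, a), b, l)))), a))))
  Descend into:  join(d(join(join(a, join(a, d(join(b, c, c, c)))), d(join(join(c, a), b, l)))), a)
  Canonicalize subterm:  d(join(join(a, join(a, d(join(b, c, c, c)))), d(join(join(c, a), b, l))))  →  d(join(d(join(b, c, c, c)), d(join(b, c, l))))
  Unit:  drop a
  Sort arguments:  d(join(d(join(b, c, c, c)), d(join(b, c, l))))
  Reassemble:  g(g(d(d(join(d(join(b, c, c, c)), d(join(b, c, l)))))))
Right:  g(join(a, g(d(d(join(d(join(join(a, join(b, a)), c, c, join(a, c))), d(join(b, c, join(a, l)))))))))
  Work inside:  join(a, g(d(d(join(d(join(join(a, join(b, a)), c, c, join(a, c))), d(join(b, c, join(a, l))))))))
  Simplify inside:  g(d(d(join(d(join(join(a, join(b, a)), c, c, join(a, c))), d(join(b, c, join(a, l)))))))  →  g(d(d(join(d(join(b, c, c, c)), d(join(b, c, l))))))
  Unit:  drop a
  Order the arguments:  g(d(d(join(d(join(b, c, c, c)), d(join(b, c, l))))))
  Rebuild:  g(g(d(d(join(d(join(b, c, c, c)), d(join(b, c, l)))))))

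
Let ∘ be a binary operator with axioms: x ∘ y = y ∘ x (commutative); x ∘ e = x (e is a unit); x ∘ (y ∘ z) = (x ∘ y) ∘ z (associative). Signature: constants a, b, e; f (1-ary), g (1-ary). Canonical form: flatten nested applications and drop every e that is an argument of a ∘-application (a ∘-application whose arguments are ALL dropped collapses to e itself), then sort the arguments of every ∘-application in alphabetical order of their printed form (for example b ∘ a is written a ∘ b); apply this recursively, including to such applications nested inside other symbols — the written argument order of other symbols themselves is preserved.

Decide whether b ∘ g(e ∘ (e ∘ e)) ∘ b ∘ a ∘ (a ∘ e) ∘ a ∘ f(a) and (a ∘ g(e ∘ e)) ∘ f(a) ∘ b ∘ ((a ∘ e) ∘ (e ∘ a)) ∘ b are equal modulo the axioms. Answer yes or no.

Left:  b ∘ g(e ∘ (e ∘ e)) ∘ b ∘ a ∘ (a ∘ e) ∘ a ∘ f(a)
  Flatten:  b ∘ g(e ∘ (e ∘ e)) ∘ b ∘ a ∘ a ∘ e ∘ a ∘ f(a)
  Canonicalize subterm:  g(e ∘ (e ∘ e))  →  g(e)
  Drop the unit:  drop e
  Sort:  a ∘ a ∘ a ∘ b ∘ b ∘ f(a) ∘ g(e)
Right:  (a ∘ g(e ∘ e)) ∘ f(a) ∘ b ∘ ((a ∘ e) ∘ (e ∘ a)) ∘ b
  Flatten:  a ∘ g(e ∘ e) ∘ f(a) ∘ b ∘ a ∘ e ∘ e ∘ a ∘ b
  Inside:  g(e ∘ e)  →  g(e)
  Drop the unit:  drop e (×2)
  Sort:  a ∘ a ∘ a ∘ b ∘ b ∘ f(a) ∘ g(e)

Answer: yes — both canonical forms are a ∘ a ∘ a ∘ b ∘ b ∘ f(a) ∘ g(e)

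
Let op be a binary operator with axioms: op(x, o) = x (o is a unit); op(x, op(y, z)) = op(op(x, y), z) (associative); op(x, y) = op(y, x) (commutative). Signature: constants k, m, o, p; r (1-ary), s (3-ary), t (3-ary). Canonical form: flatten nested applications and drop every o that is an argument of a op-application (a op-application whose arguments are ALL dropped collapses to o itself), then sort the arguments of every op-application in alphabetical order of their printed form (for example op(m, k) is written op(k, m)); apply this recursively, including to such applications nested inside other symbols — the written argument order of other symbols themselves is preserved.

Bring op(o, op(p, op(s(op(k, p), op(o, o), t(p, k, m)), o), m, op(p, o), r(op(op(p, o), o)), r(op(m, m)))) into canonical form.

Answer: op(m, p, p, r(op(m, m)), r(p), s(op(k, p), o, t(p, k, m)))

Derivation:
Un-nest:  op(o, p, s(op(k, p), op(o, o), t(p, k, m)), o, m, p, o, r(op(op(p, o), o)), r(op(m, m)))
Inside:  s(op(k, p), op(o, o), t(p, k, m))  →  s(op(k, p), o, t(p, k, m))
Inside:  r(op(op(p, o), o))  →  r(p)
Unit:  drop o (×3)
Sort:  op(m, p, p, r(op(m, m)), r(p), s(op(k, p), o, t(p, k, m)))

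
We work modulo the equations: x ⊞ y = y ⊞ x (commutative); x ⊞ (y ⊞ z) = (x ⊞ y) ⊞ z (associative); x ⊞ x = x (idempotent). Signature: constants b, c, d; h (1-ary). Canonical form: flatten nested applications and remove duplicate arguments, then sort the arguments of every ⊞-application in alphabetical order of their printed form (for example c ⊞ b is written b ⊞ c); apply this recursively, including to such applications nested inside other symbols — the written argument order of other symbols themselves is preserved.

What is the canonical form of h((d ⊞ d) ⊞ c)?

Work inside:  (d ⊞ d) ⊞ c
Merge nested applications:  d ⊞ d ⊞ c
Idempotence:  drop duplicate d
Order the arguments:  c ⊞ d
Reassemble:  h(c ⊞ d)

Answer: h(c ⊞ d)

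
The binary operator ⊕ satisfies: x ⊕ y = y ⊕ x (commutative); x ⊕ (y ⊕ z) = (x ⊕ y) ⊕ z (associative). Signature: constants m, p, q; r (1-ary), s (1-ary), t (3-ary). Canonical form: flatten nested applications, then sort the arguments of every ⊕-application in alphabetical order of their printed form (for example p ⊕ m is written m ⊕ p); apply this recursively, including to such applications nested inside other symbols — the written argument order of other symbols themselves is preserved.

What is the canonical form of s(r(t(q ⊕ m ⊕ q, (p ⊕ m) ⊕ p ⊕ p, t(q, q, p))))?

Descend into:  (p ⊕ m) ⊕ p ⊕ p
Un-nest:  p ⊕ m ⊕ p ⊕ p
Order the arguments:  m ⊕ p ⊕ p ⊕ p
Put back:  s(r(t(m ⊕ q ⊕ q, m ⊕ p ⊕ p ⊕ p, t(q, q, p))))

Answer: s(r(t(m ⊕ q ⊕ q, m ⊕ p ⊕ p ⊕ p, t(q, q, p))))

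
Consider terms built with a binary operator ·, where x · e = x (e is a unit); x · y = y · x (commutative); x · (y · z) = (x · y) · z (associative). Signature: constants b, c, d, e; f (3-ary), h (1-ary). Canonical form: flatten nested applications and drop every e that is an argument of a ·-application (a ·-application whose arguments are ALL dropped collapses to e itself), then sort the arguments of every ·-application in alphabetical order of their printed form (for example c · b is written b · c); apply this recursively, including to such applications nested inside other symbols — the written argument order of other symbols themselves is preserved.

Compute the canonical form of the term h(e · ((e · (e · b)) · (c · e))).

Descend into:  e · ((e · (e · b)) · (c · e))
Un-nest:  e · e · e · b · c · e
Units out:  drop e (×4)
Order the arguments:  b · c
Put back:  h(b · c)

Answer: h(b · c)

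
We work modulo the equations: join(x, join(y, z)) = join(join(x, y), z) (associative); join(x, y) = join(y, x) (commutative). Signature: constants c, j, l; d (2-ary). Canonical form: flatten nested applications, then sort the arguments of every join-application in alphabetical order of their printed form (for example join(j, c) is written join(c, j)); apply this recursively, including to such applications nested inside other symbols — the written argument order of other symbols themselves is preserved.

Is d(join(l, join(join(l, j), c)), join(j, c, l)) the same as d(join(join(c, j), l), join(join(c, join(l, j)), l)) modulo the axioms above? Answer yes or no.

Answer: no — d(join(c, j, l, l), join(c, j, l)) vs d(join(c, j, l), join(c, j, l, l))

Derivation:
Left:  d(join(l, join(join(l, j), c)), join(j, c, l))
  Focus inside:  join(l, join(join(l, j), c))
  Merge nested applications:  join(l, l, j, c)
  Order the arguments:  join(c, j, l, l)
  Reassemble:  d(join(c, j, l, l), join(c, j, l))
Right:  d(join(join(c, j), l), join(join(c, join(l, j)), l))
  Work inside:  join(join(c, join(l, j)), l)
  Merge nested applications:  join(c, l, j, l)
  Sort arguments:  join(c, j, l, l)
  Rebuild:  d(join(c, j, l), join(c, j, l, l))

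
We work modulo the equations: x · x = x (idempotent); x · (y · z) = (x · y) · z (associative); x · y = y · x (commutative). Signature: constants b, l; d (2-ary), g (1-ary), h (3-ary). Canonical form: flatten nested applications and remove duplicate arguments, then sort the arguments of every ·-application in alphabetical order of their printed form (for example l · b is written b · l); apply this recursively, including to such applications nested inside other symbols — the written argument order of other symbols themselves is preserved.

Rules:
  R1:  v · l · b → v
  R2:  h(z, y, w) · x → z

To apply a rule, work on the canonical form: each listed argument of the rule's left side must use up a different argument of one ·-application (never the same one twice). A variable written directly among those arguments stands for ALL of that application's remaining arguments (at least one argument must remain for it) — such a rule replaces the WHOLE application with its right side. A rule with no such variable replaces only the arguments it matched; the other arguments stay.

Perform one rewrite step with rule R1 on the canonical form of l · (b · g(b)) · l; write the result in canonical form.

Answer: g(b)

Derivation:
Canonical form:  b · g(b) · l
Match R1:  consume b, l;  v := g(b)
The variable takes the whole remainder — replace the entire application.
Giving:  g(b)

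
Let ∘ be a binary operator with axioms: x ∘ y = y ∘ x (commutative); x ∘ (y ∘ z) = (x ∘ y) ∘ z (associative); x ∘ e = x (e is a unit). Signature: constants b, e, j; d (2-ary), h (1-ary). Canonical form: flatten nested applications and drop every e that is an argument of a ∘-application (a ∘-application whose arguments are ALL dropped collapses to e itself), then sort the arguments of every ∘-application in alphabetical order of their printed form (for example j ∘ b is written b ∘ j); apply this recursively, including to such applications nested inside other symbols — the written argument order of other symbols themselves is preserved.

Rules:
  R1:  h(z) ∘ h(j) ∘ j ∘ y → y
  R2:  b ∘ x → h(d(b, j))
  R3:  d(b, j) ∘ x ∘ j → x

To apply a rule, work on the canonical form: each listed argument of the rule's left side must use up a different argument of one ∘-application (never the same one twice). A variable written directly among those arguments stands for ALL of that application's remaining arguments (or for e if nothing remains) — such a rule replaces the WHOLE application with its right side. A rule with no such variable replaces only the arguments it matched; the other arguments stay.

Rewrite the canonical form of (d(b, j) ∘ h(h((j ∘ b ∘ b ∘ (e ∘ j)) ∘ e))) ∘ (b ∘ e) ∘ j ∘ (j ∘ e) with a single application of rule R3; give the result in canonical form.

Canonical form:  b ∘ d(b, j) ∘ h(h(b ∘ b ∘ j ∘ j)) ∘ j ∘ j
R3 matches:  uses d(b, j), j;  x := b ∘ h(h(b ∘ b ∘ j ∘ j)) ∘ j
Every leftover argument binds to the variable; the entire application is replaced.
Result:  b ∘ h(h(b ∘ b ∘ j ∘ j)) ∘ j

Answer: b ∘ h(h(b ∘ b ∘ j ∘ j)) ∘ j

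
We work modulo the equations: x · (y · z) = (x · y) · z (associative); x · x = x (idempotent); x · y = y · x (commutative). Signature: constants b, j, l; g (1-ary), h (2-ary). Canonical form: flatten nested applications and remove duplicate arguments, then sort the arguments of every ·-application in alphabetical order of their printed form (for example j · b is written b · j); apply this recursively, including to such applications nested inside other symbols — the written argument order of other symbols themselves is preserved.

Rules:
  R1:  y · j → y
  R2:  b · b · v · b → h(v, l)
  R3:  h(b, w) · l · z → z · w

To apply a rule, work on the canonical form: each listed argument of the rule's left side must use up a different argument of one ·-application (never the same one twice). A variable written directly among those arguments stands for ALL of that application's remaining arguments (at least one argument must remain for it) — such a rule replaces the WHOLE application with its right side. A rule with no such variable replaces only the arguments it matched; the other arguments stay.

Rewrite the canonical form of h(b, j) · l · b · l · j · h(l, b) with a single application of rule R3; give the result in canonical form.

Answer: b · h(l, b) · j

Derivation:
Canonical form:  b · h(b, j) · h(l, b) · j · l
Match R3:  consume h(b, j), l;  w := j, z := b · h(l, b) · j
The variable takes the whole remainder — replace the entire application.
Result:  b · h(l, b) · j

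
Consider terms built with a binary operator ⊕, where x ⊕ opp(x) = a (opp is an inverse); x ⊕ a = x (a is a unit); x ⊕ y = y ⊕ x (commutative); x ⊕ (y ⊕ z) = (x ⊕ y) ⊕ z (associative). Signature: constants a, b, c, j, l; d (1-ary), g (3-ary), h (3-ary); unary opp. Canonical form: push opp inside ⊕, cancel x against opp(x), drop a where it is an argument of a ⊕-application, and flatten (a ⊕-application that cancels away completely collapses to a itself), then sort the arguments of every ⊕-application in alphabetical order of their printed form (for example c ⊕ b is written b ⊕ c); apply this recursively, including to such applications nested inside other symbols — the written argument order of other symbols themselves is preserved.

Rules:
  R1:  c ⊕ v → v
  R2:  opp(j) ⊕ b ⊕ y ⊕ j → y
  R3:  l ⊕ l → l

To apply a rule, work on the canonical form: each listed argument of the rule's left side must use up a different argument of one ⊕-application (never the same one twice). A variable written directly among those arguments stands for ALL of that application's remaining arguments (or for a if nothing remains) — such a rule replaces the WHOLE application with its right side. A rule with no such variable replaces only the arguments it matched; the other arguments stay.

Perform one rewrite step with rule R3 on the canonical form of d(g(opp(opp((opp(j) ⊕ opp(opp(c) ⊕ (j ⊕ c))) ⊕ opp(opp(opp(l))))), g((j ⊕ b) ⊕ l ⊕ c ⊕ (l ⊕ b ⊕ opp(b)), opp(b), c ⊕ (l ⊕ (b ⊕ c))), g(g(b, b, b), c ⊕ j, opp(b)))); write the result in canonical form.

Answer: d(g(opp(j) ⊕ opp(j) ⊕ opp(l), g(b ⊕ c ⊕ j ⊕ l, opp(b), b ⊕ c ⊕ c ⊕ l), g(g(b, b, b), c ⊕ j, opp(b))))

Derivation:
Canonical form:  d(g(opp(j) ⊕ opp(j) ⊕ opp(l), g(b ⊕ c ⊕ j ⊕ l ⊕ l, opp(b), b ⊕ c ⊕ c ⊕ l), g(g(b, b, b), c ⊕ j, opp(b))))
Apply R3:  consuming l, l
Giving:  d(g(opp(j) ⊕ opp(j) ⊕ opp(l), g(b ⊕ c ⊕ j ⊕ l, opp(b), b ⊕ c ⊕ c ⊕ l), g(g(b, b, b), c ⊕ j, opp(b))))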